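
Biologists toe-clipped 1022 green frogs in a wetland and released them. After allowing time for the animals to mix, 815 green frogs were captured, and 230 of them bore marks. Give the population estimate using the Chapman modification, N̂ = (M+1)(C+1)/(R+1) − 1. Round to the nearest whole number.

N ≈ 3613

N̂ = (1022+1)(815+1)/(230+1) − 1 = 1023·816/231 − 1
= 834768/231 − 1 ≈ 3613.7 − 1 ≈ 3612.7 → 3613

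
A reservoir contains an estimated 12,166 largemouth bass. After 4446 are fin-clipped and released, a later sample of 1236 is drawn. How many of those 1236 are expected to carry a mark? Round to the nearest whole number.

Expected recaptures E[R] = M·C / N.
E[R] = 4446 × 1236 / 12166 = 5495256 / 12166 ≈ 451.7 → 452

expected recaptures ≈ 452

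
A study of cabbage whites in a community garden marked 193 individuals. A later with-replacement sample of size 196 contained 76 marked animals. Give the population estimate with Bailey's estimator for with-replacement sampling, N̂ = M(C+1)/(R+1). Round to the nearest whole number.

N̂ = 193·(196+1)/(76+1) = 193·197/77 = 38021/77 ≈ 493.8 → 494

N ≈ 494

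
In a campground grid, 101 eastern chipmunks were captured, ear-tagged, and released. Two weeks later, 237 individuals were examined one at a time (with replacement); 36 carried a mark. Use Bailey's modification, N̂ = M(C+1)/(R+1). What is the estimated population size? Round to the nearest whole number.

N̂ = 101·(237+1)/(36+1) = 101·238/37 = 24038/37 ≈ 649.7 → 650

N ≈ 650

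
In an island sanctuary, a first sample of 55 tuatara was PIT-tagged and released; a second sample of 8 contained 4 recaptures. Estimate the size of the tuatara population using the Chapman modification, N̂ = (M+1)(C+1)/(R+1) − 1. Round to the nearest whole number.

N ≈ 100

N̂ = (55+1)(8+1)/(4+1) − 1 = 56·9/5 − 1
= 504/5 − 1 ≈ 100.8 − 1 ≈ 99.8 → 100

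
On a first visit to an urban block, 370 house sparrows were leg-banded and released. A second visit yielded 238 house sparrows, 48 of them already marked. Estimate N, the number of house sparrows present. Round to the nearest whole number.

N = (370 × 238) / 48 = 88060 / 48 ≈ 1834.6 → 1835

N ≈ 1835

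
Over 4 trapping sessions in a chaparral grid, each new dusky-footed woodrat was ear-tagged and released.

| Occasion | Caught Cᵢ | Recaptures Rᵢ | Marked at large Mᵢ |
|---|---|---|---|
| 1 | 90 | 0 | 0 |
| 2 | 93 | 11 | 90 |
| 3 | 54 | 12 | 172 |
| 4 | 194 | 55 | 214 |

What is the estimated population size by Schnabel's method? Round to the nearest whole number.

N ≈ 759

Σ MᵢCᵢ = 0·90 + 90·93 + 172·54 + 214·194 = 0 + 8370 + 9288 + 41516 = 59174
Σ Rᵢ = 0 + 11 + 12 + 55 = 78
N̂ = 59174 / 78 ≈ 758.6 → 759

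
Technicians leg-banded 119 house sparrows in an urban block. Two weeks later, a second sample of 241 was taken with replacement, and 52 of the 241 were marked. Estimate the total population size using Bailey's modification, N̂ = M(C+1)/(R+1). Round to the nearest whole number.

N ≈ 543

N̂ = 119·(241+1)/(52+1) = 119·242/53 = 28798/53 ≈ 543.4 → 543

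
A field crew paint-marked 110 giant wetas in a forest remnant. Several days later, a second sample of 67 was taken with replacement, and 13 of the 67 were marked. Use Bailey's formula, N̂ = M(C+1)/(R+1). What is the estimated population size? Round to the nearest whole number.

N̂ = 110·(67+1)/(13+1) = 110·68/14 = 7480/14 ≈ 534.3 → 534

N ≈ 534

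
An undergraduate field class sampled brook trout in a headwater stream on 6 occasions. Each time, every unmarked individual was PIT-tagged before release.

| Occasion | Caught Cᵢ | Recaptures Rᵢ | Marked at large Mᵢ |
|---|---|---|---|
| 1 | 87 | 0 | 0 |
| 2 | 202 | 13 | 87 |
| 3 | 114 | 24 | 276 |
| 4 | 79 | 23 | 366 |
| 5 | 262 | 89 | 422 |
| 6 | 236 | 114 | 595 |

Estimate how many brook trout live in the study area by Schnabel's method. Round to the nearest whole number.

Σ MᵢCᵢ = 0·87 + 87·202 + 276·114 + 366·79 + 422·262 + 595·236 = 0 + 17574 + 31464 + 28914 + 110564 + 140420 = 328936
Σ Rᵢ = 0 + 13 + 24 + 23 + 89 + 114 = 263
N̂ = 328936 / 263 ≈ 1250.7 → 1251

N ≈ 1251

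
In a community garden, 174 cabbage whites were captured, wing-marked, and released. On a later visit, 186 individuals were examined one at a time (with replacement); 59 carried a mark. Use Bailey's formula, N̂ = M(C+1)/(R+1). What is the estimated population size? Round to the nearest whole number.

N̂ = 174·(186+1)/(59+1) = 174·187/60 = 32538/60 ≈ 542.3 → 542

N ≈ 542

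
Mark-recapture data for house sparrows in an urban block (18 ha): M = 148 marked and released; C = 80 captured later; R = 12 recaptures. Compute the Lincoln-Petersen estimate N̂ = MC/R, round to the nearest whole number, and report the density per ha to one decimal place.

density ≈ 54.8 house sparrows per ha

N̂ = 148·80/12 = 11840/12 ≈ 986.7 → 987
Density = N̂ / area = 987 / 18 ≈ 54.83 → 54.8 per ha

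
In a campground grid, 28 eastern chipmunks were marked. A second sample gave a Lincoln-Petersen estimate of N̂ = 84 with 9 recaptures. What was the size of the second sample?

From N = M·C/R: C = N·R / M = 84·9 / 28 = 756 / 28 = 27.

C = 27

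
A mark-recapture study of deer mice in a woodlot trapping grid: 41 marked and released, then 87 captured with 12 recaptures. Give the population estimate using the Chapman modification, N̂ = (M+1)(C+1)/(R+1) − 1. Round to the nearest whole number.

N̂ = (41+1)(87+1)/(12+1) − 1 = 42·88/13 − 1
= 3696/13 − 1 ≈ 284.3 − 1 ≈ 283.3 → 283

N ≈ 283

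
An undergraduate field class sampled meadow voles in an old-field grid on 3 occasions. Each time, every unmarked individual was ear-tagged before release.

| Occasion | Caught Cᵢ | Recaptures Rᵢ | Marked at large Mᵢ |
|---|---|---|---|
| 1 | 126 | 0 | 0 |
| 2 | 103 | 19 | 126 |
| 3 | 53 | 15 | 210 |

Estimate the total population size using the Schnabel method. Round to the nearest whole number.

N ≈ 709

Σ MᵢCᵢ = 0·126 + 126·103 + 210·53 = 0 + 12978 + 11130 = 24108
Σ Rᵢ = 0 + 19 + 15 = 34
N̂ = 24108 / 34 ≈ 709.1 → 709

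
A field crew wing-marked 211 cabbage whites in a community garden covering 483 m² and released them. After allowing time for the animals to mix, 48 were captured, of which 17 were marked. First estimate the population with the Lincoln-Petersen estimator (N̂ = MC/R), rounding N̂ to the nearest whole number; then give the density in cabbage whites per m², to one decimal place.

N̂ = 211·48/17 = 10128/17 ≈ 595.8 → 596
Density = N̂ / area = 596 / 483 ≈ 1.23 → 1.2 per m²

density ≈ 1.2 cabbage whites per m²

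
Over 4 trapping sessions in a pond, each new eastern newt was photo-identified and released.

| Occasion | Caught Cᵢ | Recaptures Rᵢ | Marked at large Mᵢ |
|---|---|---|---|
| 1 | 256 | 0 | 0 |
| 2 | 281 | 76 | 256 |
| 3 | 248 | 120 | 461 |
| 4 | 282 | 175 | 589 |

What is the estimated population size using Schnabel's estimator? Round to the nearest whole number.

N ≈ 950

Σ MᵢCᵢ = 0·256 + 256·281 + 461·248 + 589·282 = 0 + 71936 + 114328 + 166098 = 352362
Σ Rᵢ = 0 + 76 + 120 + 175 = 371
N̂ = 352362 / 371 ≈ 949.8 → 950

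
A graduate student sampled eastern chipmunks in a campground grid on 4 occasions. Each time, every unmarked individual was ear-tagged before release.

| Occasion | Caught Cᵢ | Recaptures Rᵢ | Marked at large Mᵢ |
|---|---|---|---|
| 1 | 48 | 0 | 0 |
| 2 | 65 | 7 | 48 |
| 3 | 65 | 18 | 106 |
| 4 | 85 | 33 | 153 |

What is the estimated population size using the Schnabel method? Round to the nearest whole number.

N ≈ 397

Σ MᵢCᵢ = 0·48 + 48·65 + 106·65 + 153·85 = 0 + 3120 + 6890 + 13005 = 23015
Σ Rᵢ = 0 + 7 + 18 + 33 = 58
N̂ = 23015 / 58 ≈ 396.8 → 397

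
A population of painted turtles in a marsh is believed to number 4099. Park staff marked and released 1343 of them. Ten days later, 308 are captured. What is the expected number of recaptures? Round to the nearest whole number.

Expected recaptures E[R] = M·C / N.
E[R] = 1343 × 308 / 4099 = 413644 / 4099 ≈ 100.9 → 101

expected recaptures ≈ 101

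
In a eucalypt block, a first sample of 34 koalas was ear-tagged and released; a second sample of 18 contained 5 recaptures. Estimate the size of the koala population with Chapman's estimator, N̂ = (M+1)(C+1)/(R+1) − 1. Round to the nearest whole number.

N ≈ 110

N̂ = (34+1)(18+1)/(5+1) − 1 = 35·19/6 − 1
= 665/6 − 1 ≈ 110.8 − 1 ≈ 109.8 → 110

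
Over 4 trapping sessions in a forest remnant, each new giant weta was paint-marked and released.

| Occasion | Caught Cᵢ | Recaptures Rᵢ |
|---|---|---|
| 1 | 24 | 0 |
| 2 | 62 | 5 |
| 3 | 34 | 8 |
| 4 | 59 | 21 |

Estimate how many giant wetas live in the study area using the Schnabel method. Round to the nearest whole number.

N ≈ 310

Marked at large before each occasion: Mᵢ = Σⱼ<ᵢ (Cⱼ − Rⱼ) → M1=0, M2=24, M3=81, M4=107
Σ MᵢCᵢ = 0·24 + 24·62 + 81·34 + 107·59 = 0 + 1488 + 2754 + 6313 = 10555
Σ Rᵢ = 0 + 5 + 8 + 21 = 34
N̂ = 10555 / 34 ≈ 310.4 → 310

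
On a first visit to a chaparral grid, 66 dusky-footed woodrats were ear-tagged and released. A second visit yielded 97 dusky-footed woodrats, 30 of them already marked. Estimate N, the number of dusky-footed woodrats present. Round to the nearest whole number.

The marked fraction in the recapture sample should equal the marked fraction in the population: 30/97 = 66/N.
N = (66 × 97) / 30 = 6402 / 30 ≈ 213.4 → 213

N ≈ 213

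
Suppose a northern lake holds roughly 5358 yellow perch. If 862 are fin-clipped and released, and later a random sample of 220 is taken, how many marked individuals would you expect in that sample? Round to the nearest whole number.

Expected recaptures E[R] = M·C / N.
E[R] = 862 × 220 / 5358 = 189640 / 5358 ≈ 35.4 → 35

expected recaptures ≈ 35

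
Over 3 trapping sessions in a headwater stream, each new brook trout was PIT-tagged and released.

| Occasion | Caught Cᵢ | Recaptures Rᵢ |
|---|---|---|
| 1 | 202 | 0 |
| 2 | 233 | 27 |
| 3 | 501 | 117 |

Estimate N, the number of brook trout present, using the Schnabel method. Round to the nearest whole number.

Marked at large before each occasion: Mᵢ = Σⱼ<ᵢ (Cⱼ − Rⱼ) → M1=0, M2=202, M3=408
Σ MᵢCᵢ = 0·202 + 202·233 + 408·501 = 0 + 47066 + 204408 = 251474
Σ Rᵢ = 0 + 27 + 117 = 144
N̂ = 251474 / 144 ≈ 1746.3 → 1746

N ≈ 1746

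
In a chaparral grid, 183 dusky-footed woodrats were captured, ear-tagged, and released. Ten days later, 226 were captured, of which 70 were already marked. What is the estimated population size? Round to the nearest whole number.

N ≈ 591

N = (183 × 226) / 70 = 41358 / 70 ≈ 590.8 → 591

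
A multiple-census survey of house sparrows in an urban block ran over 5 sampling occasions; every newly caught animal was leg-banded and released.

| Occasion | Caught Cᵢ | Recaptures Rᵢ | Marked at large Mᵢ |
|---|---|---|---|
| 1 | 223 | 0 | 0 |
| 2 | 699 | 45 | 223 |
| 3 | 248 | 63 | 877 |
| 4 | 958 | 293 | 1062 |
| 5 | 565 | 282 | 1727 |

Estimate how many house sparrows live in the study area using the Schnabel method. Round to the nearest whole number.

N ≈ 3465

Σ MᵢCᵢ = 0·223 + 223·699 + 877·248 + 1062·958 + 1727·565 = 0 + 155877 + 217496 + 1017396 + 975755 = 2366524
Σ Rᵢ = 0 + 45 + 63 + 293 + 282 = 683
N̂ = 2366524 / 683 ≈ 3464.9 → 3465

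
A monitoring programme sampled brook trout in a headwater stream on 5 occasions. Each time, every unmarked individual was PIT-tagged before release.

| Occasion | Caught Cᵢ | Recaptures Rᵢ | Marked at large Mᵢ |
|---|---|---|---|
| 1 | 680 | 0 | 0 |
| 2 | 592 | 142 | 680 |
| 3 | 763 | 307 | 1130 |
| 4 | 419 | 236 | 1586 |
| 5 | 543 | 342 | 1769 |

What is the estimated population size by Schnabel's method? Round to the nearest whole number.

Σ MᵢCᵢ = 0·680 + 680·592 + 1130·763 + 1586·419 + 1769·543 = 0 + 402560 + 862190 + 664534 + 960567 = 2889851
Σ Rᵢ = 0 + 142 + 307 + 236 + 342 = 1027
N̂ = 2889851 / 1027 ≈ 2813.9 → 2814

N ≈ 2814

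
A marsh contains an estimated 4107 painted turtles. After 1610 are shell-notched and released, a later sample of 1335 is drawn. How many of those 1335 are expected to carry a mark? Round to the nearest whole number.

expected recaptures ≈ 523

The marked fraction of the population is 1610/4107, so in a sample of 1335 expect C·(M/N) marked.
E[R] = 1610 × 1335 / 4107 = 2149350 / 4107 ≈ 523.3 → 523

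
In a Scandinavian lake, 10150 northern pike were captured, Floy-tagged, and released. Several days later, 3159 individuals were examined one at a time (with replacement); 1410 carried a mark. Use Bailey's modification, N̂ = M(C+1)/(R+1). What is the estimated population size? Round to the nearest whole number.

N ≈ 22,731

N̂ = 10150·(3159+1)/(1410+1) = 10150·3160/1411 = 32074000/1411 ≈ 22731.4 → 22731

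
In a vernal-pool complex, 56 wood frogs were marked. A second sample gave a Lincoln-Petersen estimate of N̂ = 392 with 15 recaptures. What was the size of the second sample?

From N = M·C/R: C = N·R / M = 392·15 / 56 = 5880 / 56 = 105.

C = 105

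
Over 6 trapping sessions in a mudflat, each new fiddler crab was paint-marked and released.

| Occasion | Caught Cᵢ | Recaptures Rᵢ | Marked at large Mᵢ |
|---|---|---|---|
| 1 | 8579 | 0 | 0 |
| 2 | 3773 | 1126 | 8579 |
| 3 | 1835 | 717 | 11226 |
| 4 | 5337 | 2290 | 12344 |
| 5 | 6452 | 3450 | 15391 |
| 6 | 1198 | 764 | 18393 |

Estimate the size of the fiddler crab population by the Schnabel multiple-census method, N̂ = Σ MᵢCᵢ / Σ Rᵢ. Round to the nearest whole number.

Σ MᵢCᵢ = 0·8579 + 8579·3773 + 11226·1835 + 12344·5337 + 15391·6452 + 18393·1198 = 0 + 32368567 + 20599710 + 65879928 + 99302732 + 22034814 = 240185751
Σ Rᵢ = 0 + 1126 + 717 + 2290 + 3450 + 764 = 8347
N̂ = 240185751 / 8347 ≈ 28775.1 → 28775

N ≈ 28,775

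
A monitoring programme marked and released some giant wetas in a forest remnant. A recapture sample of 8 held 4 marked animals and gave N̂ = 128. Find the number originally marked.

From N = M·C/R: M = N·R / C = 128·4 / 8 = 512 / 8 = 64.

M = 64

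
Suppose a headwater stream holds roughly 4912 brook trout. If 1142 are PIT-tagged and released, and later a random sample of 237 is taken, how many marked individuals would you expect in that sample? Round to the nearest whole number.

The marked fraction of the population is 1142/4912, so in a sample of 237 expect C·(M/N) marked.
E[R] = 1142 × 237 / 4912 = 270654 / 4912 ≈ 55.1 → 55

expected recaptures ≈ 55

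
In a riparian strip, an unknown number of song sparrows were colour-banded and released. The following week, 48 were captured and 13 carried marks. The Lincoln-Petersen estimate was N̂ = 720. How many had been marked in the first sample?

From N = M·C/R: M = N·R / C = 720·13 / 48 = 9360 / 48 = 195.

M = 195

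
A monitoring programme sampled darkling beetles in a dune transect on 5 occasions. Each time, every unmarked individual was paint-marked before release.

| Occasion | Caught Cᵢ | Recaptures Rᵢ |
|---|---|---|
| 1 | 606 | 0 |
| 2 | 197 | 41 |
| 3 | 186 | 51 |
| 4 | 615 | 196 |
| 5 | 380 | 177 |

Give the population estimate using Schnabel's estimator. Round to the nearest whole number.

N ≈ 2823

Marked at large before each occasion: Mᵢ = Σⱼ<ᵢ (Cⱼ − Rⱼ) → M1=0, M2=606, M3=762, M4=897, M5=1316
Σ MᵢCᵢ = 0·606 + 606·197 + 762·186 + 897·615 + 1316·380 = 0 + 119382 + 141732 + 551655 + 500080 = 1312849
Σ Rᵢ = 0 + 41 + 51 + 196 + 177 = 465
N̂ = 1312849 / 465 ≈ 2823.3 → 2823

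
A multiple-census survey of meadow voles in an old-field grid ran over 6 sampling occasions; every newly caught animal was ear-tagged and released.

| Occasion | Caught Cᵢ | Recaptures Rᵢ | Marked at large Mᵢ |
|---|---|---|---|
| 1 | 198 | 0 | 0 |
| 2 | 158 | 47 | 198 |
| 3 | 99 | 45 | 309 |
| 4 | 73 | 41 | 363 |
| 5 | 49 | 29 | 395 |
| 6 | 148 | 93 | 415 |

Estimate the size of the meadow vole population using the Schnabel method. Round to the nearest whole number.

Σ MᵢCᵢ = 0·198 + 198·158 + 309·99 + 363·73 + 395·49 + 415·148 = 0 + 31284 + 30591 + 26499 + 19355 + 61420 = 169149
Σ Rᵢ = 0 + 47 + 45 + 41 + 29 + 93 = 255
N̂ = 169149 / 255 ≈ 663.3 → 663

N ≈ 663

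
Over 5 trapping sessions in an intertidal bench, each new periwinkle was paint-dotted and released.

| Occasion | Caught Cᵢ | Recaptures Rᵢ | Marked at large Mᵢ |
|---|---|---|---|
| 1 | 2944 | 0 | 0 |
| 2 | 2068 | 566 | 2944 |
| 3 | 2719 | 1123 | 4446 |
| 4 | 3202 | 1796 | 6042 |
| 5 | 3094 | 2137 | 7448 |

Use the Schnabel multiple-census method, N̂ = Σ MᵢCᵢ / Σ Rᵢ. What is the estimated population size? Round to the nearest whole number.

Σ MᵢCᵢ = 0·2944 + 2944·2068 + 4446·2719 + 6042·3202 + 7448·3094 = 0 + 6088192 + 12088674 + 19346484 + 23044112 = 60567462
Σ Rᵢ = 0 + 566 + 1123 + 1796 + 2137 = 5622
N̂ = 60567462 / 5622 ≈ 10773.3 → 10773

N ≈ 10,773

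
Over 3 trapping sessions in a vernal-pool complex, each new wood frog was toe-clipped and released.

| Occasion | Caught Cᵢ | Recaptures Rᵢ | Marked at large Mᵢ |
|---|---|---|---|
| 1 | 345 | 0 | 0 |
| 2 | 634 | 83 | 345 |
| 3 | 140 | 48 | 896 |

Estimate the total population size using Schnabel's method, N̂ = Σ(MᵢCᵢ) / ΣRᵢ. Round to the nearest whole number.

N ≈ 2627

Σ MᵢCᵢ = 0·345 + 345·634 + 896·140 = 0 + 218730 + 125440 = 344170
Σ Rᵢ = 0 + 83 + 48 = 131
N̂ = 344170 / 131 ≈ 2627.3 → 2627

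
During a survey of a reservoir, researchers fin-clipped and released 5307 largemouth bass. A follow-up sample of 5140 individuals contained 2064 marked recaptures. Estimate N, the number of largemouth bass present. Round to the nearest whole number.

N ≈ 13,216

If marked individuals mix randomly, R/C ≈ M/N, giving N ≈ M·C/R.
N = (5307 × 5140) / 2064 = 27277980 / 2064 ≈ 13216.1 → 13216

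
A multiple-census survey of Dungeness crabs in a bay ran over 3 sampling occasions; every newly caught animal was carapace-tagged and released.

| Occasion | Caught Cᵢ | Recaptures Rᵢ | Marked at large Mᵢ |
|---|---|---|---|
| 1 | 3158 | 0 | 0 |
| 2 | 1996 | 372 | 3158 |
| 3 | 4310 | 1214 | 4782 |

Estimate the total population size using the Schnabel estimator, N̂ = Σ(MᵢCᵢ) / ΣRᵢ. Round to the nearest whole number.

Σ MᵢCᵢ = 0·3158 + 3158·1996 + 4782·4310 = 0 + 6303368 + 20610420 = 26913788
Σ Rᵢ = 0 + 372 + 1214 = 1586
N̂ = 26913788 / 1586 ≈ 16969.6 → 16970

N ≈ 16,970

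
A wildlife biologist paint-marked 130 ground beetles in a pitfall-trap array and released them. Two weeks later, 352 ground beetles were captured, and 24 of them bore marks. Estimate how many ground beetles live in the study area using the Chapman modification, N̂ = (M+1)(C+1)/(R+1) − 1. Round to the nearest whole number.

N̂ = (130+1)(352+1)/(24+1) − 1 = 131·353/25 − 1
= 46243/25 − 1 ≈ 1849.7 − 1 ≈ 1848.7 → 1849

N ≈ 1849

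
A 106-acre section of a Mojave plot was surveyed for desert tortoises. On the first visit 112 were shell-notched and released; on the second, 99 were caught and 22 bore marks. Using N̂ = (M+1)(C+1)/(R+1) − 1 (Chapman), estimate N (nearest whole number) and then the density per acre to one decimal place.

N̂ = 113·100/23 − 1 = 11300/23 − 1 ≈ 490.3 → 490
Density = N̂ / area = 490 / 106 ≈ 4.62 → 4.6 per acre

density ≈ 4.6 desert tortoises per acre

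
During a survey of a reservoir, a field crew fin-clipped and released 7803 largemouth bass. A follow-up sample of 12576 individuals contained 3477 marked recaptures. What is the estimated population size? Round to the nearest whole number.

N ≈ 28,223

The marked fraction in the recapture sample should equal the marked fraction in the population: 3477/12576 = 7803/N.
N = (7803 × 12576) / 3477 = 98130528 / 3477 ≈ 28222.8 → 28223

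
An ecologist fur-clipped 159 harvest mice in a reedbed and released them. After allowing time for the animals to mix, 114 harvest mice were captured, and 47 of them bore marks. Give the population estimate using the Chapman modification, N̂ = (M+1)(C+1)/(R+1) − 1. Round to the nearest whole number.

N̂ = (159+1)(114+1)/(47+1) − 1 = 160·115/48 − 1
= 18400/48 − 1 ≈ 383.3 − 1 ≈ 382.3 → 382

N ≈ 382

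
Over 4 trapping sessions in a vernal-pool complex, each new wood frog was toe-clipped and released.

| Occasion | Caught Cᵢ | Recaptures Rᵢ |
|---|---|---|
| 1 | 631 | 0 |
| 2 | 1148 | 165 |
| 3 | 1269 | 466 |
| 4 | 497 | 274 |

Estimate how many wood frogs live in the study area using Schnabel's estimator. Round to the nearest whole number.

N ≈ 4391

Marked at large before each occasion: Mᵢ = Σⱼ<ᵢ (Cⱼ − Rⱼ) → M1=0, M2=631, M3=1614, M4=2417
Σ MᵢCᵢ = 0·631 + 631·1148 + 1614·1269 + 2417·497 = 0 + 724388 + 2048166 + 1201249 = 3973803
Σ Rᵢ = 0 + 165 + 466 + 274 = 905
N̂ = 3973803 / 905 ≈ 4390.9 → 4391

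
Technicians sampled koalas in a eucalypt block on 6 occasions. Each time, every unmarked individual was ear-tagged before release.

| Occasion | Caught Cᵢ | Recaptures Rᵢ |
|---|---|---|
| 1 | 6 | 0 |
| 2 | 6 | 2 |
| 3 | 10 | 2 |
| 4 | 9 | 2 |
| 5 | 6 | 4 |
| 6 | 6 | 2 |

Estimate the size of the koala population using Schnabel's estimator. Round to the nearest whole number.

Marked at large before each occasion: Mᵢ = Σⱼ<ᵢ (Cⱼ − Rⱼ) → M1=0, M2=6, M3=10, M4=18, M5=25, M6=27
Σ MᵢCᵢ = 0·6 + 6·6 + 10·10 + 18·9 + 25·6 + 27·6 = 0 + 36 + 100 + 162 + 150 + 162 = 610
Σ Rᵢ = 0 + 2 + 2 + 2 + 4 + 2 = 12
N̂ = 610 / 12 ≈ 50.8 → 51

N ≈ 51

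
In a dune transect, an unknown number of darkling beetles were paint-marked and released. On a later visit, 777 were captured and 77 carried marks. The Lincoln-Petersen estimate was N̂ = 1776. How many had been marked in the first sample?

M = 176

From N = M·C/R: M = N·R / C = 1776·77 / 777 = 136752 / 777 = 176.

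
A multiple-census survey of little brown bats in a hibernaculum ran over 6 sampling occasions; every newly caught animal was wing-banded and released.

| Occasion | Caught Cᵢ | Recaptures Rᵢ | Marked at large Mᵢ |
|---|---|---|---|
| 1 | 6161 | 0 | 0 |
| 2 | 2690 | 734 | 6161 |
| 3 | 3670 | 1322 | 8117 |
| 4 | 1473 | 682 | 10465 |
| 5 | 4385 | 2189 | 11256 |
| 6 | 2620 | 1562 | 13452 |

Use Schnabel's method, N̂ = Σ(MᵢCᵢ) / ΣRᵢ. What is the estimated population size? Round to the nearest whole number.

Σ MᵢCᵢ = 0·6161 + 6161·2690 + 8117·3670 + 10465·1473 + 11256·4385 + 13452·2620 = 0 + 16573090 + 29789390 + 15414945 + 49357560 + 35244240 = 146379225
Σ Rᵢ = 0 + 734 + 1322 + 682 + 2189 + 1562 = 6489
N̂ = 146379225 / 6489 ≈ 22558.1 → 22558

N ≈ 22,558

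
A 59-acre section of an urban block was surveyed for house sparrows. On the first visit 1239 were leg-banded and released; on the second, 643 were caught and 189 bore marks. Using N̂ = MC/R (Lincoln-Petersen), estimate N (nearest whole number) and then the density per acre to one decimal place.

N̂ = 1239·643/189 = 796677/189 ≈ 4215.2 → 4215
Density = N̂ / area = 4215 / 59 ≈ 71.44 → 71.4 per acre

density ≈ 71.4 house sparrows per acre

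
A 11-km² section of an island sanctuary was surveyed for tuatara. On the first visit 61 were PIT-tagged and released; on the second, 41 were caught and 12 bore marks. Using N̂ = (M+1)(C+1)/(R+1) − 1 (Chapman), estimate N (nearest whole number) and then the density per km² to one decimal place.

density ≈ 18.1 tuatara per km²

N̂ = 62·42/13 − 1 = 2604/13 − 1 ≈ 199.3 → 199
Density = N̂ / area = 199 / 11 ≈ 18.09 → 18.1 per km²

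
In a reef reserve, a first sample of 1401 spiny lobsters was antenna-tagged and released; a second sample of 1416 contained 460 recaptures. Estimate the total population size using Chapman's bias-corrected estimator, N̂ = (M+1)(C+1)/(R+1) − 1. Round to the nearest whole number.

N̂ = (1401+1)(1416+1)/(460+1) − 1 = 1402·1417/461 − 1
= 1986634/461 − 1 ≈ 4309.4 − 1 ≈ 4308.4 → 4308

N ≈ 4308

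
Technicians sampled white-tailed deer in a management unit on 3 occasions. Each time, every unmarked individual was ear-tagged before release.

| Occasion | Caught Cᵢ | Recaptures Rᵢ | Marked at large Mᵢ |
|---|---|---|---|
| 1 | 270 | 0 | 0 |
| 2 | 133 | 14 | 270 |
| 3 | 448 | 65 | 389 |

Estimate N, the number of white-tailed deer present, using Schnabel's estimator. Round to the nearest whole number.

Σ MᵢCᵢ = 0·270 + 270·133 + 389·448 = 0 + 35910 + 174272 = 210182
Σ Rᵢ = 0 + 14 + 65 = 79
N̂ = 210182 / 79 ≈ 2660.5 → 2661

N ≈ 2661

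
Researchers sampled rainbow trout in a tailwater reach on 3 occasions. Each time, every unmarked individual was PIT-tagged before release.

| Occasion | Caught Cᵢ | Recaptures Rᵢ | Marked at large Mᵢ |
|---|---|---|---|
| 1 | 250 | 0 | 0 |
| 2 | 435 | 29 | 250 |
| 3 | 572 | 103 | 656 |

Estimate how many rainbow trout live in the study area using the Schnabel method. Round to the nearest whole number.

N ≈ 3667

Σ MᵢCᵢ = 0·250 + 250·435 + 656·572 = 0 + 108750 + 375232 = 483982
Σ Rᵢ = 0 + 29 + 103 = 132
N̂ = 483982 / 132 ≈ 3666.5 → 3667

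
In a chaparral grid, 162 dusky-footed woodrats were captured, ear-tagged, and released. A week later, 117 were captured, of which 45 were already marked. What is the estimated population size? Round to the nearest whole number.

N ≈ 421

N = (162 × 117) / 45 = 18954 / 45 ≈ 421.2 → 421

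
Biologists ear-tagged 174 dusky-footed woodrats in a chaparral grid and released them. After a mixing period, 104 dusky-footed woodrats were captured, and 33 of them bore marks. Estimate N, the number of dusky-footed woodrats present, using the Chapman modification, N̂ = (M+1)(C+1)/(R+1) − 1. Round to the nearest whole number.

N ≈ 539

N̂ = (174+1)(104+1)/(33+1) − 1 = 175·105/34 − 1
= 18375/34 − 1 ≈ 540.4 − 1 ≈ 539.4 → 539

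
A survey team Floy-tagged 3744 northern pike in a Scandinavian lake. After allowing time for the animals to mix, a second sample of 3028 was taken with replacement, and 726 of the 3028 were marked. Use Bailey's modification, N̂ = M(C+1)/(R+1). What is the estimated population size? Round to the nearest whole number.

N ≈ 15,599

N̂ = 3744·(3028+1)/(726+1) = 3744·3029/727 = 11340576/727 ≈ 15599.1 → 15599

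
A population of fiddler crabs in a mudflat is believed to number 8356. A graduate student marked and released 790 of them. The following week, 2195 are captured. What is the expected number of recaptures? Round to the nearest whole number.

The marked fraction of the population is 790/8356, so in a sample of 2195 expect C·(M/N) marked.
E[R] = 790 × 2195 / 8356 = 1734050 / 8356 ≈ 207.5 → 208

expected recaptures ≈ 208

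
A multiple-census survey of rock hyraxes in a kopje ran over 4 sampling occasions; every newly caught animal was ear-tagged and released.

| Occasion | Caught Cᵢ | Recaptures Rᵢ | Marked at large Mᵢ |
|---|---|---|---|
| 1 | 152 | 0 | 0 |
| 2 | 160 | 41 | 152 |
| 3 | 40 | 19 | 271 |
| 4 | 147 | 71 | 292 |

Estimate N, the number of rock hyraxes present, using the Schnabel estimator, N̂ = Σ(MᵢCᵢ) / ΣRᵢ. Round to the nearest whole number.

Σ MᵢCᵢ = 0·152 + 152·160 + 271·40 + 292·147 = 0 + 24320 + 10840 + 42924 = 78084
Σ Rᵢ = 0 + 41 + 19 + 71 = 131
N̂ = 78084 / 131 ≈ 596.1 → 596

N ≈ 596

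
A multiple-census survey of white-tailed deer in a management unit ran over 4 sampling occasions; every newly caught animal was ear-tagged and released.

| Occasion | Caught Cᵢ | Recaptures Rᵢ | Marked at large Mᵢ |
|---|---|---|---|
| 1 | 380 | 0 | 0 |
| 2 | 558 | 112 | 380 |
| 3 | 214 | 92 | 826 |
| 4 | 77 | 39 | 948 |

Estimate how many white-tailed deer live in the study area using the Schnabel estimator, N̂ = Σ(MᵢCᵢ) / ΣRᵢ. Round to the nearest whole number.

Σ MᵢCᵢ = 0·380 + 380·558 + 826·214 + 948·77 = 0 + 212040 + 176764 + 72996 = 461800
Σ Rᵢ = 0 + 112 + 92 + 39 = 243
N̂ = 461800 / 243 ≈ 1900.4 → 1900

N ≈ 1900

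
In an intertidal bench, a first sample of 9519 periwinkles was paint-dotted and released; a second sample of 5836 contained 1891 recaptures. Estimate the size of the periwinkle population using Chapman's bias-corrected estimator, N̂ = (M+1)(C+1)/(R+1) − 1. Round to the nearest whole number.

N̂ = (9519+1)(5836+1)/(1891+1) − 1 = 9520·5837/1892 − 1
= 55568240/1892 − 1 ≈ 29370.1 − 1 ≈ 29369.1 → 29369

N ≈ 29,369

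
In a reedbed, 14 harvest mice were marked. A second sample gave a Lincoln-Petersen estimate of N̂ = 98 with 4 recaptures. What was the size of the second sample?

From N = M·C/R: C = N·R / M = 98·4 / 14 = 392 / 14 = 28.

C = 28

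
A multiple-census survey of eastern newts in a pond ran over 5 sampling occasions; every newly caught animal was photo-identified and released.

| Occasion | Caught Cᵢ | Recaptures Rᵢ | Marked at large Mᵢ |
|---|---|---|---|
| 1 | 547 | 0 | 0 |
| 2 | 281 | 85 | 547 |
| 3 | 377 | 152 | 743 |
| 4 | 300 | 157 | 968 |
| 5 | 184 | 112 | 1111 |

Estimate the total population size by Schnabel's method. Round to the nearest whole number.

N ≈ 1835

Σ MᵢCᵢ = 0·547 + 547·281 + 743·377 + 968·300 + 1111·184 = 0 + 153707 + 280111 + 290400 + 204424 = 928642
Σ Rᵢ = 0 + 85 + 152 + 157 + 112 = 506
N̂ = 928642 / 506 ≈ 1835.3 → 1835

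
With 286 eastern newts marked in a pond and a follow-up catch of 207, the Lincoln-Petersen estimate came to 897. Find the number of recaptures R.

From N = M·C/R: R = M·C / N = 286·207 / 897 = 59202 / 897 = 66.

R = 66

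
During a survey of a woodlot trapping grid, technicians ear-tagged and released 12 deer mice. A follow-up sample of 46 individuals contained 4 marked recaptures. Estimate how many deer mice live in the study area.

N = (12 × 46) / 4 = 552 / 4 = 138

N = 138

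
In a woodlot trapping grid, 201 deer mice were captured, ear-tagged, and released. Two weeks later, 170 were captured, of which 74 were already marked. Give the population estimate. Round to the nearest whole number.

Lincoln-Petersen assumes M/N = R/C, so N = M·C / R.
N = (201 × 170) / 74 = 34170 / 74 ≈ 461.8 → 462

N ≈ 462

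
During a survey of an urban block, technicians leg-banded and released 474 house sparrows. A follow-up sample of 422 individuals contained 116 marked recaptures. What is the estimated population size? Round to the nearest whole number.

The marked fraction in the recapture sample should equal the marked fraction in the population: 116/422 = 474/N.
N = (474 × 422) / 116 = 200028 / 116 ≈ 1724.4 → 1724

N ≈ 1724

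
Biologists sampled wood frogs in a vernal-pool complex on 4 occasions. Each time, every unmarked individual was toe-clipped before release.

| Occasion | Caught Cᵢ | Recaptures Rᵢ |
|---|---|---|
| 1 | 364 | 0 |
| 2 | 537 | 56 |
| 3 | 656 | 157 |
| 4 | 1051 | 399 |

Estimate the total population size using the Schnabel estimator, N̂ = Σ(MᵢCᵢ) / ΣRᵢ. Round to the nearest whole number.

Marked at large before each occasion: Mᵢ = Σⱼ<ᵢ (Cⱼ − Rⱼ) → M1=0, M2=364, M3=845, M4=1344
Σ MᵢCᵢ = 0·364 + 364·537 + 845·656 + 1344·1051 = 0 + 195468 + 554320 + 1412544 = 2162332
Σ Rᵢ = 0 + 56 + 157 + 399 = 612
N̂ = 2162332 / 612 ≈ 3533.2 → 3533

N ≈ 3533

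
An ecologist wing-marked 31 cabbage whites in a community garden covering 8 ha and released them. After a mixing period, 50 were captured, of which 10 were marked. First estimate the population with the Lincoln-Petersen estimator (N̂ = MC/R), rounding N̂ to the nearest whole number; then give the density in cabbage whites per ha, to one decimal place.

density ≈ 19.4 cabbage whites per ha

N̂ = 31·50/10 = 1550/10 = 155
Density = N̂ / area = 155 / 8 ≈ 19.38 → 19.4 per ha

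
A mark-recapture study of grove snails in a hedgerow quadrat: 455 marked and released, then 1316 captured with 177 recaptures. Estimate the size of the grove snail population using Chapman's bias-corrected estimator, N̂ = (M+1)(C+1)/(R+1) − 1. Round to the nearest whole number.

N ≈ 3373

N̂ = (455+1)(1316+1)/(177+1) − 1 = 456·1317/178 − 1
= 600552/178 − 1 ≈ 3373.9 − 1 ≈ 3372.9 → 3373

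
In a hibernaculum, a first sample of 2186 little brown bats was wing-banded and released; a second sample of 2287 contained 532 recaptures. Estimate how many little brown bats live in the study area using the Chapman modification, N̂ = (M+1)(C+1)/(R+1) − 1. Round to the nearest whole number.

N ≈ 9387

N̂ = (2186+1)(2287+1)/(532+1) − 1 = 2187·2288/533 − 1
= 5003856/533 − 1 ≈ 9388.1 − 1 ≈ 9387.1 → 9387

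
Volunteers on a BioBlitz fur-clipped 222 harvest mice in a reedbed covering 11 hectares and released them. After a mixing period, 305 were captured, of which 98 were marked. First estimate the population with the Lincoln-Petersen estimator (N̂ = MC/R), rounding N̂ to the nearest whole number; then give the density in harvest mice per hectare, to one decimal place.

density ≈ 62.8 harvest mice per hectare

N̂ = 222·305/98 = 67710/98 ≈ 690.9 → 691
Density = N̂ / area = 691 / 11 ≈ 62.82 → 62.8 per hectare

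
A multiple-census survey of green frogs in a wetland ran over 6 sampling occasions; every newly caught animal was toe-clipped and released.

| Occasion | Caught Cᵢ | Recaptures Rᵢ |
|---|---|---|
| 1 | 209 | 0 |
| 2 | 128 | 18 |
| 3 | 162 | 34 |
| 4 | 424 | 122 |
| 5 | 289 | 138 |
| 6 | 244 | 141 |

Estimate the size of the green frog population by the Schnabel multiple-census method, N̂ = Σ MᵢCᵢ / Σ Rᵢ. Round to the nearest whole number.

Marked at large before each occasion: Mᵢ = Σⱼ<ᵢ (Cⱼ − Rⱼ) → M1=0, M2=209, M3=319, M4=447, M5=749, M6=900
Σ MᵢCᵢ = 0·209 + 209·128 + 319·162 + 447·424 + 749·289 + 900·244 = 0 + 26752 + 51678 + 189528 + 216461 + 219600 = 704019
Σ Rᵢ = 0 + 18 + 34 + 122 + 138 + 141 = 453
N̂ = 704019 / 453 ≈ 1554.1 → 1554

N ≈ 1554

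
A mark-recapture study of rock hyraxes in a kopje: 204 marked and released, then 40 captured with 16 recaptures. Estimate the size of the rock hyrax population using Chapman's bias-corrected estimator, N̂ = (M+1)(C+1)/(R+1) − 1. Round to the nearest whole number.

N ≈ 493

N̂ = (204+1)(40+1)/(16+1) − 1 = 205·41/17 − 1
= 8405/17 − 1 ≈ 494.4 − 1 ≈ 493.4 → 493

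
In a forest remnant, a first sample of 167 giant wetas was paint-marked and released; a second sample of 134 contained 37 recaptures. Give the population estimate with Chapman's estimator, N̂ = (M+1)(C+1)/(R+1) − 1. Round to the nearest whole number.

N̂ = (167+1)(134+1)/(37+1) − 1 = 168·135/38 − 1
= 22680/38 − 1 ≈ 596.8 − 1 ≈ 595.8 → 596

N ≈ 596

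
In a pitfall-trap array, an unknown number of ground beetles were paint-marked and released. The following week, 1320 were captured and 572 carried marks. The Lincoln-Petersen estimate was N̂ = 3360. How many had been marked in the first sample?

M = 1456

From N = M·C/R: M = N·R / C = 3360·572 / 1320 = 1921920 / 1320 = 1456.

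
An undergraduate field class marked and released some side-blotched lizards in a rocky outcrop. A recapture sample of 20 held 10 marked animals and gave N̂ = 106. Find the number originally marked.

M = 53

From N = M·C/R: M = N·R / C = 106·10 / 20 = 1060 / 20 = 53.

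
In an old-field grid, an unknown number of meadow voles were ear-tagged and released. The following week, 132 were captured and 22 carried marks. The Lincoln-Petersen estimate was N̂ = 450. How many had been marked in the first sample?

From N = M·C/R: M = N·R / C = 450·22 / 132 = 9900 / 132 = 75.

M = 75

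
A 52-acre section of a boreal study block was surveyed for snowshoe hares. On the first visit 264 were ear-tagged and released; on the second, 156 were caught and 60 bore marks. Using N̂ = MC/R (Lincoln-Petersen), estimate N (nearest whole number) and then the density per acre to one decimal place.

N̂ = 264·156/60 = 41184/60 ≈ 686.4 → 686
Density = N̂ / area = 686 / 52 ≈ 13.19 → 13.2 per acre

density ≈ 13.2 snowshoe hares per acre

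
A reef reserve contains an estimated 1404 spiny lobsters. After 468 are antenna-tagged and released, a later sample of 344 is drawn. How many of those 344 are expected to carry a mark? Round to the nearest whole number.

expected recaptures ≈ 115

Expected recaptures E[R] = M·C / N.
E[R] = 468 × 344 / 1404 = 160992 / 1404 ≈ 114.7 → 115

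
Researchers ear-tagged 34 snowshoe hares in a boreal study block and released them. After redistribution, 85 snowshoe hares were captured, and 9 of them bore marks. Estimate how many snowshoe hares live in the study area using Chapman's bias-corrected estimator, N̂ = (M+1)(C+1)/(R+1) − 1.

N = 300

N̂ = (34+1)(85+1)/(9+1) − 1 = 35·86/10 − 1
= 3010/10 − 1 = 301 − 1 = 300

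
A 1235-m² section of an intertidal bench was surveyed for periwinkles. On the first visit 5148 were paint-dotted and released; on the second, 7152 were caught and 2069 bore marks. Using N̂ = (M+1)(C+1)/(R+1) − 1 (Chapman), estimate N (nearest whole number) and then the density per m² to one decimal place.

density ≈ 14.4 periwinkles per m²

N̂ = 5149·7153/2070 − 1 = 36830797/2070 − 1 ≈ 17791.7 → 17792
Density = N̂ / area = 17792 / 1235 ≈ 14.41 → 14.4 per m²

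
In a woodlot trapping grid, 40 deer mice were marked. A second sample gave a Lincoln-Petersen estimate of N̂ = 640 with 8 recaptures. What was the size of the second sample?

C = 128

From N = M·C/R: C = N·R / M = 640·8 / 40 = 5120 / 40 = 128.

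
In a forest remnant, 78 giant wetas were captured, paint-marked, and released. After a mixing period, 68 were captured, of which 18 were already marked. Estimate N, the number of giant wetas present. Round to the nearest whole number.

N ≈ 295

N = (78 × 68) / 18 = 5304 / 18 ≈ 294.7 → 295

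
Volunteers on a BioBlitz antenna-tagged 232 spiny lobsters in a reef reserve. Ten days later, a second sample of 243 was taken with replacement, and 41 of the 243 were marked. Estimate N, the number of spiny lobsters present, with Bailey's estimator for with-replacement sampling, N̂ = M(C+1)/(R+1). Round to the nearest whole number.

N ≈ 1348

N̂ = 232·(243+1)/(41+1) = 232·244/42 = 56608/42 ≈ 1347.8 → 1348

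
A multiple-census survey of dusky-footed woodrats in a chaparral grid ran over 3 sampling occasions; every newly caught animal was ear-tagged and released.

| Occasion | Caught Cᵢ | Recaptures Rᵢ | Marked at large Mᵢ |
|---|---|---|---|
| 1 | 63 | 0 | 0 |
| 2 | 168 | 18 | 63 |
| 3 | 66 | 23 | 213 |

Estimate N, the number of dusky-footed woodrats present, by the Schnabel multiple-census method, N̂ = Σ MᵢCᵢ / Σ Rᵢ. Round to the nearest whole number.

N ≈ 601

Σ MᵢCᵢ = 0·63 + 63·168 + 213·66 = 0 + 10584 + 14058 = 24642
Σ Rᵢ = 0 + 18 + 23 = 41
N̂ = 24642 / 41 ≈ 601.0 → 601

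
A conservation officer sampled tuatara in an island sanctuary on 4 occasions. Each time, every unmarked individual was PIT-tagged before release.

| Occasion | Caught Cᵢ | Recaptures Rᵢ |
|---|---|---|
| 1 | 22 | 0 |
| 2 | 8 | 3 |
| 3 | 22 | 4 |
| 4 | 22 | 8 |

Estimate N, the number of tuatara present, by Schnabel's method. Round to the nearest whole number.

N ≈ 117

Marked at large before each occasion: Mᵢ = Σⱼ<ᵢ (Cⱼ − Rⱼ) → M1=0, M2=22, M3=27, M4=45
Σ MᵢCᵢ = 0·22 + 22·8 + 27·22 + 45·22 = 0 + 176 + 594 + 990 = 1760
Σ Rᵢ = 0 + 3 + 4 + 8 = 15
N̂ = 1760 / 15 ≈ 117.3 → 117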